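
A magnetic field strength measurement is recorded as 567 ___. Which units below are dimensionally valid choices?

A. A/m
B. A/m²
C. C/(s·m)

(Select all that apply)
A, C

magnetic field strength has SI base units: A / m

Checking each option against A / m:
  A. A/m: ✓ matches
  B. A/m²: ✗ does not match
  C. C/(s·m): ✓ matches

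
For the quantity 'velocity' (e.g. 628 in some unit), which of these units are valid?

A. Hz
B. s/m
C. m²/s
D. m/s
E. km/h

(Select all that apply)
D, E

velocity has SI base units: m / s

Checking each option against m / s:
  A. Hz: ✗ does not match
  B. s/m: ✗ does not match
  C. m²/s: ✗ does not match
  D. m/s: ✓ matches
  E. km/h: ✓ matches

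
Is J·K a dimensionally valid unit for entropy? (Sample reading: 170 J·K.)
No

entropy has SI base units: kg * m^2 / (s^2 * K)
J·K does NOT reduce to kg * m^2 / (s^2 * K); a valid unit for entropy would be e.g. J/K.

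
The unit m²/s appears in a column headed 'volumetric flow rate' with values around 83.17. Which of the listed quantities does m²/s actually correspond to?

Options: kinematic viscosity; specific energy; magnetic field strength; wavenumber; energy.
kinematic viscosity

volumetric flow rate should have units dimensionally equivalent to m^3 / s (e.g. m³/s).
The given unit 'm²/s' reduces to m^2 / s. Of the listed options, that is the dimensionality of kinematic viscosity.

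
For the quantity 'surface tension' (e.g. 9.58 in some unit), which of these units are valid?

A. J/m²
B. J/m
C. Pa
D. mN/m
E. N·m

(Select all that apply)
A, D

surface tension has SI base units: kg / s^2

Checking each option against kg / s^2:
  A. J/m²: ✓ matches
  B. J/m: ✗ does not match
  C. Pa: ✗ does not match
  D. mN/m: ✓ matches
  E. N·m: ✗ does not match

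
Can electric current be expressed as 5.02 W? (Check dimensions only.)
No

electric current has SI base units: A
W does NOT reduce to A; a valid unit for electric current would be e.g. A.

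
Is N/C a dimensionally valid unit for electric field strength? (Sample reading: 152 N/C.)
Yes

electric field strength has SI base units: kg * m / (A * s^3)
N/C reduces to the same SI base units, so it is a valid unit for electric field strength.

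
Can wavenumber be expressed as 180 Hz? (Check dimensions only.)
No

wavenumber has SI base units: 1 / m
Hz does NOT reduce to 1 / m; a valid unit for wavenumber would be e.g. 1/m.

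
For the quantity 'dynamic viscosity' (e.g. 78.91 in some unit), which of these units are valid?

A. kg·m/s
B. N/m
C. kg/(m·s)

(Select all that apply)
C

dynamic viscosity has SI base units: kg / (m * s)

Checking each option against kg / (m * s):
  A. kg·m/s: ✗ does not match
  B. N/m: ✗ does not match
  C. kg/(m·s): ✓ matches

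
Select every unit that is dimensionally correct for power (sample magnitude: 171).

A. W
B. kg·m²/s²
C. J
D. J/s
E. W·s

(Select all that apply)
A, D

power has SI base units: kg * m^2 / s^3

Checking each option against kg * m^2 / s^3:
  A. W: ✓ matches
  B. kg·m²/s²: ✗ does not match
  C. J: ✗ does not match
  D. J/s: ✓ matches
  E. W·s: ✗ does not match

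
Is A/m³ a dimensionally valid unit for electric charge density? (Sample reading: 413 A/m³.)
No

electric charge density has SI base units: A * s / m^3
A/m³ does NOT reduce to A * s / m^3; a valid unit for electric charge density would be e.g. C/m³.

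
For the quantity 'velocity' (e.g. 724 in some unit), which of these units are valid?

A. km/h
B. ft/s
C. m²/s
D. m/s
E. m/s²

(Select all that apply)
A, B, D

velocity has SI base units: m / s

Checking each option against m / s:
  A. km/h: ✓ matches
  B. ft/s: ✓ matches
  C. m²/s: ✗ does not match
  D. m/s: ✓ matches
  E. m/s²: ✗ does not match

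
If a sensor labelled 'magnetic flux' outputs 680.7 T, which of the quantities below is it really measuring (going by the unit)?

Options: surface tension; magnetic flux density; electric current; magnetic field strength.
magnetic flux density

magnetic flux should have units dimensionally equivalent to kg * m^2 / (A * s^2) (e.g. Wb).
The given unit 'T' reduces to kg / (A * s^2). Of the listed options, that is the dimensionality of magnetic flux density.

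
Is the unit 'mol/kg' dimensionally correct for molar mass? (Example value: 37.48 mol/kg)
No

molar mass has SI base units: kg / mol
mol/kg does NOT reduce to kg / mol; a valid unit for molar mass would be e.g. kg/mol.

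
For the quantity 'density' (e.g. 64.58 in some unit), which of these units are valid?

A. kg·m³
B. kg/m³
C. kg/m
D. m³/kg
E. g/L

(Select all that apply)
B, E

density has SI base units: kg / m^3

Checking each option against kg / m^3:
  A. kg·m³: ✗ does not match
  B. kg/m³: ✓ matches
  C. kg/m: ✗ does not match
  D. m³/kg: ✗ does not match
  E. g/L: ✓ matches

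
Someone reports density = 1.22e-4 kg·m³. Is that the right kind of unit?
No

density has SI base units: kg / m^3
kg·m³ does NOT reduce to kg / m^3; a valid unit for density would be e.g. kg/m³.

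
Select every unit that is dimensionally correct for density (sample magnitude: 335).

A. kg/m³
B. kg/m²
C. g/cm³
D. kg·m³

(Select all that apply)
A, C

density has SI base units: kg / m^3

Checking each option against kg / m^3:
  A. kg/m³: ✓ matches
  B. kg/m²: ✗ does not match
  C. g/cm³: ✓ matches
  D. kg·m³: ✗ does not match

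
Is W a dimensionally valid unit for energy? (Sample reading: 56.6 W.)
No

energy has SI base units: kg * m^2 / s^2
W does NOT reduce to kg * m^2 / s^2; a valid unit for energy would be e.g. J.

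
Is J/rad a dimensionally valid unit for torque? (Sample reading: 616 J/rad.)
Yes

torque has SI base units: kg * m^2 / s^2
J/rad reduces to the same SI base units, so it is a valid unit for torque.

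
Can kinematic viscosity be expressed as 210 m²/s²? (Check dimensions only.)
No

kinematic viscosity has SI base units: m^2 / s
m²/s² does NOT reduce to m^2 / s; a valid unit for kinematic viscosity would be e.g. m²/s.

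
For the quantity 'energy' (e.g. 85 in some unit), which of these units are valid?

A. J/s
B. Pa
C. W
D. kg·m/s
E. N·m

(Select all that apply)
E

energy has SI base units: kg * m^2 / s^2

Checking each option against kg * m^2 / s^2:
  A. J/s: ✗ does not match
  B. Pa: ✗ does not match
  C. W: ✗ does not match
  D. kg·m/s: ✗ does not match
  E. N·m: ✓ matches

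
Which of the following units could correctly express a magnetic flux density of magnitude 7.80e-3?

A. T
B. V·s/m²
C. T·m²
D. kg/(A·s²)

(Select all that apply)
A, B, D

magnetic flux density has SI base units: kg / (A * s^2)

Checking each option against kg / (A * s^2):
  A. T: ✓ matches
  B. V·s/m²: ✓ matches
  C. T·m²: ✗ does not match
  D. kg/(A·s²): ✓ matches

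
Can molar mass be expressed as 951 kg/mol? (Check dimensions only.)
Yes

molar mass has SI base units: kg / mol
kg/mol reduces to the same SI base units, so it is a valid unit for molar mass.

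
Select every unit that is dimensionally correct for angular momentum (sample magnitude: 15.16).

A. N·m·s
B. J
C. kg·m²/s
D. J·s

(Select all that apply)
A, C, D

angular momentum has SI base units: kg * m^2 / s

Checking each option against kg * m^2 / s:
  A. N·m·s: ✓ matches
  B. J: ✗ does not match
  C. kg·m²/s: ✓ matches
  D. J·s: ✓ matches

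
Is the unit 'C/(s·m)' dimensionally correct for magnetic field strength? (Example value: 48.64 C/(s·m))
Yes

magnetic field strength has SI base units: A / m
C/(s·m) reduces to the same SI base units, so it is a valid unit for magnetic field strength.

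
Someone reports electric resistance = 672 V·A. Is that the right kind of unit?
No

electric resistance has SI base units: kg * m^2 / (A^2 * s^3)
V·A does NOT reduce to kg * m^2 / (A^2 * s^3); a valid unit for electric resistance would be e.g. Ω.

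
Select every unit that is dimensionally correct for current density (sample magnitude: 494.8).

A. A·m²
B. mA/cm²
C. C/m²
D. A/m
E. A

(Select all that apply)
B

current density has SI base units: A / m^2

Checking each option against A / m^2:
  A. A·m²: ✗ does not match
  B. mA/cm²: ✓ matches
  C. C/m²: ✗ does not match
  D. A/m: ✗ does not match
  E. A: ✗ does not match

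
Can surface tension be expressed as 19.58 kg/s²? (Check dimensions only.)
Yes

surface tension has SI base units: kg / s^2
kg/s² reduces to the same SI base units, so it is a valid unit for surface tension.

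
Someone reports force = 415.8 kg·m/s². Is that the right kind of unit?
Yes

force has SI base units: kg * m / s^2
kg·m/s² reduces to the same SI base units, so it is a valid unit for force.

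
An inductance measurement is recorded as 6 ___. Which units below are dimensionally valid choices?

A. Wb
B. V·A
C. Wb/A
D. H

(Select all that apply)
C, D

inductance has SI base units: kg * m^2 / (A^2 * s^2)

Checking each option against kg * m^2 / (A^2 * s^2):
  A. Wb: ✗ does not match
  B. V·A: ✗ does not match
  C. Wb/A: ✓ matches
  D. H: ✓ matches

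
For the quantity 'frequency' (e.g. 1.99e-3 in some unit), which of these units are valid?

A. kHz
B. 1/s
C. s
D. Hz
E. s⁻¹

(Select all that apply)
A, B, D, E

frequency has SI base units: 1 / s

Checking each option against 1 / s:
  A. kHz: ✓ matches
  B. 1/s: ✓ matches
  C. s: ✗ does not match
  D. Hz: ✓ matches
  E. s⁻¹: ✓ matches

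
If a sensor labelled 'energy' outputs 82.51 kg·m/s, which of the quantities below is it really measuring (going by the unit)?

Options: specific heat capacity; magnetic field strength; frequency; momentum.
momentum

energy should have units dimensionally equivalent to kg * m^2 / s^2 (e.g. J).
The given unit 'kg·m/s' reduces to kg * m / s. Of the listed options, that is the dimensionality of momentum.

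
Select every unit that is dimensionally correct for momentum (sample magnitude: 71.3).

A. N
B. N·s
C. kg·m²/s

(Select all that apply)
B

momentum has SI base units: kg * m / s

Checking each option against kg * m / s:
  A. N: ✗ does not match
  B. N·s: ✓ matches
  C. kg·m²/s: ✗ does not match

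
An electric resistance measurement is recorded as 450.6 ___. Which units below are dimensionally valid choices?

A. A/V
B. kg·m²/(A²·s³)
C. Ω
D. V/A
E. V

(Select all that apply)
B, C, D

electric resistance has SI base units: kg * m^2 / (A^2 * s^3)

Checking each option against kg * m^2 / (A^2 * s^3):
  A. A/V: ✗ does not match
  B. kg·m²/(A²·s³): ✓ matches
  C. Ω: ✓ matches
  D. V/A: ✓ matches
  E. V: ✗ does not match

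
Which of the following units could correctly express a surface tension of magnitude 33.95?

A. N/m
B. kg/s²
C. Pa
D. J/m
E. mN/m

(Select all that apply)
A, B, E

surface tension has SI base units: kg / s^2

Checking each option against kg / s^2:
  A. N/m: ✓ matches
  B. kg/s²: ✓ matches
  C. Pa: ✗ does not match
  D. J/m: ✗ does not match
  E. mN/m: ✓ matches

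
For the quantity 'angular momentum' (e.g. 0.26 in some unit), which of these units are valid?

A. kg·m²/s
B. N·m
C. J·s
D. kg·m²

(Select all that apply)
A, C

angular momentum has SI base units: kg * m^2 / s

Checking each option against kg * m^2 / s:
  A. kg·m²/s: ✓ matches
  B. N·m: ✗ does not match
  C. J·s: ✓ matches
  D. kg·m²: ✗ does not match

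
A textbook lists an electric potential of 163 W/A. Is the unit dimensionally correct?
Yes

electric potential has SI base units: kg * m^2 / (A * s^3)
W/A reduces to the same SI base units, so it is a valid unit for electric potential.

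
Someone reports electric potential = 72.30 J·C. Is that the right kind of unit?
No

electric potential has SI base units: kg * m^2 / (A * s^3)
J·C does NOT reduce to kg * m^2 / (A * s^3); a valid unit for electric potential would be e.g. V.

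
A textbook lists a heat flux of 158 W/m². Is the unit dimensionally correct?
Yes

heat flux has SI base units: kg / s^3
W/m² reduces to the same SI base units, so it is a valid unit for heat flux.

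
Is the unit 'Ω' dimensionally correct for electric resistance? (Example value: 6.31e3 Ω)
Yes

electric resistance has SI base units: kg * m^2 / (A^2 * s^3)
Ω reduces to the same SI base units, so it is a valid unit for electric resistance.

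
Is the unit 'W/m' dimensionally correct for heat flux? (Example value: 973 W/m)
No

heat flux has SI base units: kg / s^3
W/m does NOT reduce to kg / s^3; a valid unit for heat flux would be e.g. W/m².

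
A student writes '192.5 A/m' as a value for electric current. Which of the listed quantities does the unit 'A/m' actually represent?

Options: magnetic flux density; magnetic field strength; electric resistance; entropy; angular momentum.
magnetic field strength

electric current should have units dimensionally equivalent to A (e.g. A).
The given unit 'A/m' reduces to A / m. Of the listed options, that is the dimensionality of magnetic field strength.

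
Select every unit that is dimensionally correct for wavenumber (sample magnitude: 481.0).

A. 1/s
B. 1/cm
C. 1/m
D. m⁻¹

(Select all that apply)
B, C, D

wavenumber has SI base units: 1 / m

Checking each option against 1 / m:
  A. 1/s: ✗ does not match
  B. 1/cm: ✓ matches
  C. 1/m: ✓ matches
  D. m⁻¹: ✓ matches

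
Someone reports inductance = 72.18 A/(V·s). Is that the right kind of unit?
No

inductance has SI base units: kg * m^2 / (A^2 * s^2)
A/(V·s) does NOT reduce to kg * m^2 / (A^2 * s^2); a valid unit for inductance would be e.g. H.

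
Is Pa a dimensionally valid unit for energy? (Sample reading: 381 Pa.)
No

energy has SI base units: kg * m^2 / s^2
Pa does NOT reduce to kg * m^2 / s^2; a valid unit for energy would be e.g. J.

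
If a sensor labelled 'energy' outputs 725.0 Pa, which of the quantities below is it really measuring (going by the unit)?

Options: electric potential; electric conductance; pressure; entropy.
pressure

energy should have units dimensionally equivalent to kg * m^2 / s^2 (e.g. J).
The given unit 'Pa' reduces to kg / (m * s^2). Of the listed options, that is the dimensionality of pressure.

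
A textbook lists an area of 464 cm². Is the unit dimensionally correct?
Yes

area has SI base units: m^2
cm² reduces to the same SI base units, so it is a valid unit for area.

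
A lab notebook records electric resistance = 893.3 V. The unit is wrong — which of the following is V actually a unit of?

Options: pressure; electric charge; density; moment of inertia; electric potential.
electric potential

electric resistance should have units dimensionally equivalent to kg * m^2 / (A^2 * s^3) (e.g. Ω).
The given unit 'V' reduces to kg * m^2 / (A * s^3). Of the listed options, that is the dimensionality of electric potential.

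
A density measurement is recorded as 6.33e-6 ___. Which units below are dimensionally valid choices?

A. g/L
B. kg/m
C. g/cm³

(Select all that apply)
A, C

density has SI base units: kg / m^3

Checking each option against kg / m^3:
  A. g/L: ✓ matches
  B. kg/m: ✗ does not match
  C. g/cm³: ✓ matches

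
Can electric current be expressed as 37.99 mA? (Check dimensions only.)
Yes

electric current has SI base units: A
mA reduces to the same SI base units, so it is a valid unit for electric current.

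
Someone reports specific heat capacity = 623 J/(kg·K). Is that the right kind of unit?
Yes

specific heat capacity has SI base units: m^2 / (s^2 * K)
J/(kg·K) reduces to the same SI base units, so it is a valid unit for specific heat capacity.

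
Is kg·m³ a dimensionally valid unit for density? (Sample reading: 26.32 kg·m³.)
No

density has SI base units: kg / m^3
kg·m³ does NOT reduce to kg / m^3; a valid unit for density would be e.g. kg/m³.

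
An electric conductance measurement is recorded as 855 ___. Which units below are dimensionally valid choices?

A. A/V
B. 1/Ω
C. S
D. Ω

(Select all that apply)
A, B, C

electric conductance has SI base units: A^2 * s^3 / (kg * m^2)

Checking each option against A^2 * s^3 / (kg * m^2):
  A. A/V: ✓ matches
  B. 1/Ω: ✓ matches
  C. S: ✓ matches
  D. Ω: ✗ does not match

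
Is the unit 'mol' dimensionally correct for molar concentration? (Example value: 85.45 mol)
No

molar concentration has SI base units: mol / m^3
mol does NOT reduce to mol / m^3; a valid unit for molar concentration would be e.g. mol/m³.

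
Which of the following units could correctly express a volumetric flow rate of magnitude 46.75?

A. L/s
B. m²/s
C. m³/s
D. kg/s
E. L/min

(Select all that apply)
A, C, E

volumetric flow rate has SI base units: m^3 / s

Checking each option against m^3 / s:
  A. L/s: ✓ matches
  B. m²/s: ✗ does not match
  C. m³/s: ✓ matches
  D. kg/s: ✗ does not match
  E. L/min: ✓ matches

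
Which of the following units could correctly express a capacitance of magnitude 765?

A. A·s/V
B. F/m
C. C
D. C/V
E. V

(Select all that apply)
A, D

capacitance has SI base units: A^2 * s^4 / (kg * m^2)

Checking each option against A^2 * s^4 / (kg * m^2):
  A. A·s/V: ✓ matches
  B. F/m: ✗ does not match
  C. C: ✗ does not match
  D. C/V: ✓ matches
  E. V: ✗ does not match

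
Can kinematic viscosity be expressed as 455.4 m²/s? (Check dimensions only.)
Yes

kinematic viscosity has SI base units: m^2 / s
m²/s reduces to the same SI base units, so it is a valid unit for kinematic viscosity.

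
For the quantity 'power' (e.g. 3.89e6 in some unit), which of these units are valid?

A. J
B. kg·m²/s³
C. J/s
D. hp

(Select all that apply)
B, C, D

power has SI base units: kg * m^2 / s^3

Checking each option against kg * m^2 / s^3:
  A. J: ✗ does not match
  B. kg·m²/s³: ✓ matches
  C. J/s: ✓ matches
  D. hp: ✓ matches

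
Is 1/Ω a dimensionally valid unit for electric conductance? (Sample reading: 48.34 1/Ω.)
Yes

electric conductance has SI base units: A^2 * s^3 / (kg * m^2)
1/Ω reduces to the same SI base units, so it is a valid unit for electric conductance.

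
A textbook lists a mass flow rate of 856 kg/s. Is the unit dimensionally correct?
Yes

mass flow rate has SI base units: kg / s
kg/s reduces to the same SI base units, so it is a valid unit for mass flow rate.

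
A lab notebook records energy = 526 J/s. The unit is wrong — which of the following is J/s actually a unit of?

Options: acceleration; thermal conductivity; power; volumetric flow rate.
power

energy should have units dimensionally equivalent to kg * m^2 / s^2 (e.g. J).
The given unit 'J/s' reduces to kg * m^2 / s^3. Of the listed options, that is the dimensionality of power.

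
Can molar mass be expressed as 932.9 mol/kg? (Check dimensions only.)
No

molar mass has SI base units: kg / mol
mol/kg does NOT reduce to kg / mol; a valid unit for molar mass would be e.g. kg/mol.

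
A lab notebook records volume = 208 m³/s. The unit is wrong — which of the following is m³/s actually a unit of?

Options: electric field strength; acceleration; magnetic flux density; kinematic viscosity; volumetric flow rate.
volumetric flow rate

volume should have units dimensionally equivalent to m^3 (e.g. m³).
The given unit 'm³/s' reduces to m^3 / s. Of the listed options, that is the dimensionality of volumetric flow rate.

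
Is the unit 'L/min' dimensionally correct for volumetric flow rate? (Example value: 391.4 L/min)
Yes

volumetric flow rate has SI base units: m^3 / s
L/min reduces to the same SI base units, so it is a valid unit for volumetric flow rate.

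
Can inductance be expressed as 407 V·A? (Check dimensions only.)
No

inductance has SI base units: kg * m^2 / (A^2 * s^2)
V·A does NOT reduce to kg * m^2 / (A^2 * s^2); a valid unit for inductance would be e.g. H.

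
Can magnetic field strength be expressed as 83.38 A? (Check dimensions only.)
No

magnetic field strength has SI base units: A / m
A does NOT reduce to A / m; a valid unit for magnetic field strength would be e.g. A/m.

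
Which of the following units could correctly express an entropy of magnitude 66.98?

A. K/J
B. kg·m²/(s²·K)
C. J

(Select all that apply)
B

entropy has SI base units: kg * m^2 / (s^2 * K)

Checking each option against kg * m^2 / (s^2 * K):
  A. K/J: ✗ does not match
  B. kg·m²/(s²·K): ✓ matches
  C. J: ✗ does not match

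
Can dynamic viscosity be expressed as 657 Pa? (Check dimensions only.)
No

dynamic viscosity has SI base units: kg / (m * s)
Pa does NOT reduce to kg / (m * s); a valid unit for dynamic viscosity would be e.g. Pa·s.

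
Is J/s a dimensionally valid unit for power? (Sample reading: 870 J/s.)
Yes

power has SI base units: kg * m^2 / s^3
J/s reduces to the same SI base units, so it is a valid unit for power.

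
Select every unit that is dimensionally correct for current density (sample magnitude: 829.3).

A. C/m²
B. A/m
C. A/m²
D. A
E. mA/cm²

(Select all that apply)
C, E

current density has SI base units: A / m^2

Checking each option against A / m^2:
  A. C/m²: ✗ does not match
  B. A/m: ✗ does not match
  C. A/m²: ✓ matches
  D. A: ✗ does not match
  E. mA/cm²: ✓ matches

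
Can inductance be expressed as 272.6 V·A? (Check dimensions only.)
No

inductance has SI base units: kg * m^2 / (A^2 * s^2)
V·A does NOT reduce to kg * m^2 / (A^2 * s^2); a valid unit for inductance would be e.g. H.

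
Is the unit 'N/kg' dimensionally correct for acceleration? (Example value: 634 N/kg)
Yes

acceleration has SI base units: m / s^2
N/kg reduces to the same SI base units, so it is a valid unit for acceleration.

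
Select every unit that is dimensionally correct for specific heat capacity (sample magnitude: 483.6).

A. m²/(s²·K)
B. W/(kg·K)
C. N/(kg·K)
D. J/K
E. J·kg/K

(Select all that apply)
A

specific heat capacity has SI base units: m^2 / (s^2 * K)

Checking each option against m^2 / (s^2 * K):
  A. m²/(s²·K): ✓ matches
  B. W/(kg·K): ✗ does not match
  C. N/(kg·K): ✗ does not match
  D. J/K: ✗ does not match
  E. J·kg/K: ✗ does not match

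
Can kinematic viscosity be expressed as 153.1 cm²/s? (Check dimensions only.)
Yes

kinematic viscosity has SI base units: m^2 / s
cm²/s reduces to the same SI base units, so it is a valid unit for kinematic viscosity.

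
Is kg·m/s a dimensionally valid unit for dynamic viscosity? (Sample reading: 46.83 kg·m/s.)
No

dynamic viscosity has SI base units: kg / (m * s)
kg·m/s does NOT reduce to kg / (m * s); a valid unit for dynamic viscosity would be e.g. Pa·s.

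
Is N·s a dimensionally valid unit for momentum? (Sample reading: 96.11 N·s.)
Yes

momentum has SI base units: kg * m / s
N·s reduces to the same SI base units, so it is a valid unit for momentum.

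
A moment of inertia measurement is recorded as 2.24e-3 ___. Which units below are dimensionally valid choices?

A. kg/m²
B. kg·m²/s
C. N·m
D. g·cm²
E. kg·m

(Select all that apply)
D

moment of inertia has SI base units: kg * m^2

Checking each option against kg * m^2:
  A. kg/m²: ✗ does not match
  B. kg·m²/s: ✗ does not match
  C. N·m: ✗ does not match
  D. g·cm²: ✓ matches
  E. kg·m: ✗ does not match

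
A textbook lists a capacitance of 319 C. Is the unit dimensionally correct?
No

capacitance has SI base units: A^2 * s^4 / (kg * m^2)
C does NOT reduce to A^2 * s^4 / (kg * m^2); a valid unit for capacitance would be e.g. F.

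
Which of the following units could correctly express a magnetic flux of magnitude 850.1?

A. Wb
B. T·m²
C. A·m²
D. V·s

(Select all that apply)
A, B, D

magnetic flux has SI base units: kg * m^2 / (A * s^2)

Checking each option against kg * m^2 / (A * s^2):
  A. Wb: ✓ matches
  B. T·m²: ✓ matches
  C. A·m²: ✗ does not match
  D. V·s: ✓ matches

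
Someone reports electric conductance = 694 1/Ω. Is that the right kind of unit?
Yes

electric conductance has SI base units: A^2 * s^3 / (kg * m^2)
1/Ω reduces to the same SI base units, so it is a valid unit for electric conductance.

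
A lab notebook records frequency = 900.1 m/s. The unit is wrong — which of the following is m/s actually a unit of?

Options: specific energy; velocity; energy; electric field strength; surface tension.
velocity

frequency should have units dimensionally equivalent to 1 / s (e.g. Hz).
The given unit 'm/s' reduces to m / s. Of the listed options, that is the dimensionality of velocity.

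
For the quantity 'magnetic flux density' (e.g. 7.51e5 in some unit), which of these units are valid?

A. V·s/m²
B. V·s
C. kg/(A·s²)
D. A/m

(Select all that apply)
A, C

magnetic flux density has SI base units: kg / (A * s^2)

Checking each option against kg / (A * s^2):
  A. V·s/m²: ✓ matches
  B. V·s: ✗ does not match
  C. kg/(A·s²): ✓ matches
  D. A/m: ✗ does not match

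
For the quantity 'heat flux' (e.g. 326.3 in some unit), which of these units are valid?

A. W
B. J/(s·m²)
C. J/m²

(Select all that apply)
B

heat flux has SI base units: kg / s^3

Checking each option against kg / s^3:
  A. W: ✗ does not match
  B. J/(s·m²): ✓ matches
  C. J/m²: ✗ does not match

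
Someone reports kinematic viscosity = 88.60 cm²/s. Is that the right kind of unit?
Yes

kinematic viscosity has SI base units: m^2 / s
cm²/s reduces to the same SI base units, so it is a valid unit for kinematic viscosity.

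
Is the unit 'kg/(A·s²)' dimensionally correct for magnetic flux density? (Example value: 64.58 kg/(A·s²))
Yes

magnetic flux density has SI base units: kg / (A * s^2)
kg/(A·s²) reduces to the same SI base units, so it is a valid unit for magnetic flux density.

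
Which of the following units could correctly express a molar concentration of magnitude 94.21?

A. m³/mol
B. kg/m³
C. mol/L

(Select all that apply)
C

molar concentration has SI base units: mol / m^3

Checking each option against mol / m^3:
  A. m³/mol: ✗ does not match
  B. kg/m³: ✗ does not match
  C. mol/L: ✓ matches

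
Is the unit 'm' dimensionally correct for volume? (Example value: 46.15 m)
No

volume has SI base units: m^3
m does NOT reduce to m^3; a valid unit for volume would be e.g. m³.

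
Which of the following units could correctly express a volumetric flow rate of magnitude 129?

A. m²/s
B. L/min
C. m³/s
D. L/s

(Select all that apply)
B, C, D

volumetric flow rate has SI base units: m^3 / s

Checking each option against m^3 / s:
  A. m²/s: ✗ does not match
  B. L/min: ✓ matches
  C. m³/s: ✓ matches
  D. L/s: ✓ matches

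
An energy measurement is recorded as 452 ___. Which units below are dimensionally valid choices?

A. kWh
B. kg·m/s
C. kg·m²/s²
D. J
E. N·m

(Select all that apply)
A, C, D, E

energy has SI base units: kg * m^2 / s^2

Checking each option against kg * m^2 / s^2:
  A. kWh: ✓ matches
  B. kg·m/s: ✗ does not match
  C. kg·m²/s²: ✓ matches
  D. J: ✓ matches
  E. N·m: ✓ matches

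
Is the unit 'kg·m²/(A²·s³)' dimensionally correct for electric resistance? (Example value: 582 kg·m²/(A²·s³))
Yes

electric resistance has SI base units: kg * m^2 / (A^2 * s^3)
kg·m²/(A²·s³) reduces to the same SI base units, so it is a valid unit for electric resistance.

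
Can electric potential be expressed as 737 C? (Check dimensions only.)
No

electric potential has SI base units: kg * m^2 / (A * s^3)
C does NOT reduce to kg * m^2 / (A * s^3); a valid unit for electric potential would be e.g. V.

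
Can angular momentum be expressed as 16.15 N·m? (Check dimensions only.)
No

angular momentum has SI base units: kg * m^2 / s
N·m does NOT reduce to kg * m^2 / s; a valid unit for angular momentum would be e.g. kg·m²/s.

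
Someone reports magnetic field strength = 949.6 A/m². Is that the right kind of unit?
No

magnetic field strength has SI base units: A / m
A/m² does NOT reduce to A / m; a valid unit for magnetic field strength would be e.g. A/m.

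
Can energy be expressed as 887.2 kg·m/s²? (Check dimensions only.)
No

energy has SI base units: kg * m^2 / s^2
kg·m/s² does NOT reduce to kg * m^2 / s^2; a valid unit for energy would be e.g. J.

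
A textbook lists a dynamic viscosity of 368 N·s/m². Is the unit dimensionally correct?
Yes

dynamic viscosity has SI base units: kg / (m * s)
N·s/m² reduces to the same SI base units, so it is a valid unit for dynamic viscosity.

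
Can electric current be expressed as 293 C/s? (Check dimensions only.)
Yes

electric current has SI base units: A
C/s reduces to the same SI base units, so it is a valid unit for electric current.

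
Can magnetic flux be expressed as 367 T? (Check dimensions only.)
No

magnetic flux has SI base units: kg * m^2 / (A * s^2)
T does NOT reduce to kg * m^2 / (A * s^2); a valid unit for magnetic flux would be e.g. Wb.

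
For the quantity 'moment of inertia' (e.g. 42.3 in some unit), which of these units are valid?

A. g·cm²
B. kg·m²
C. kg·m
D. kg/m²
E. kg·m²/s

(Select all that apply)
A, B

moment of inertia has SI base units: kg * m^2

Checking each option against kg * m^2:
  A. g·cm²: ✓ matches
  B. kg·m²: ✓ matches
  C. kg·m: ✗ does not match
  D. kg/m²: ✗ does not match
  E. kg·m²/s: ✗ does not match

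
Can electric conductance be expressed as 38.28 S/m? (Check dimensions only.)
No

electric conductance has SI base units: A^2 * s^3 / (kg * m^2)
S/m does NOT reduce to A^2 * s^3 / (kg * m^2); a valid unit for electric conductance would be e.g. S.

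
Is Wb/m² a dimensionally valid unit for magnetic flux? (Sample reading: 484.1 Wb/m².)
No

magnetic flux has SI base units: kg * m^2 / (A * s^2)
Wb/m² does NOT reduce to kg * m^2 / (A * s^2); a valid unit for magnetic flux would be e.g. Wb.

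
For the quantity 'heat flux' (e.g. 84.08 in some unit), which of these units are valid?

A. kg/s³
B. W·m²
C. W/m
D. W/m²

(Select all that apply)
A, D

heat flux has SI base units: kg / s^3

Checking each option against kg / s^3:
  A. kg/s³: ✓ matches
  B. W·m²: ✗ does not match
  C. W/m: ✗ does not match
  D. W/m²: ✓ matches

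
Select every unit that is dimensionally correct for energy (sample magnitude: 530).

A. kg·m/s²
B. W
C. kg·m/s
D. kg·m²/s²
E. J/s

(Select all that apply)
D

energy has SI base units: kg * m^2 / s^2

Checking each option against kg * m^2 / s^2:
  A. kg·m/s²: ✗ does not match
  B. W: ✗ does not match
  C. kg·m/s: ✗ does not match
  D. kg·m²/s²: ✓ matches
  E. J/s: ✗ does not match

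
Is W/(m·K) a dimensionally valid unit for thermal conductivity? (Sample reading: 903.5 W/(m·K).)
Yes

thermal conductivity has SI base units: kg * m / (s^3 * K)
W/(m·K) reduces to the same SI base units, so it is a valid unit for thermal conductivity.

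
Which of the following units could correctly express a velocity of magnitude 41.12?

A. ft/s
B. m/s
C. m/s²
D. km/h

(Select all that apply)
A, B, D

velocity has SI base units: m / s

Checking each option against m / s:
  A. ft/s: ✓ matches
  B. m/s: ✓ matches
  C. m/s²: ✗ does not match
  D. km/h: ✓ matches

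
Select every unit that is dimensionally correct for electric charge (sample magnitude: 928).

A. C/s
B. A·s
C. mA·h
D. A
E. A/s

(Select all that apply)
B, C

electric charge has SI base units: A * s

Checking each option against A * s:
  A. C/s: ✗ does not match
  B. A·s: ✓ matches
  C. mA·h: ✓ matches
  D. A: ✗ does not match
  E. A/s: ✗ does not match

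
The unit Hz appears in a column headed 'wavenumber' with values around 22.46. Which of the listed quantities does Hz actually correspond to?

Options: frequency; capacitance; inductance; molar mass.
frequency

wavenumber should have units dimensionally equivalent to 1 / m (e.g. 1/m).
The given unit 'Hz' reduces to 1 / s. Of the listed options, that is the dimensionality of frequency.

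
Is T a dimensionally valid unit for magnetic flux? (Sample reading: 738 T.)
No

magnetic flux has SI base units: kg * m^2 / (A * s^2)
T does NOT reduce to kg * m^2 / (A * s^2); a valid unit for magnetic flux would be e.g. Wb.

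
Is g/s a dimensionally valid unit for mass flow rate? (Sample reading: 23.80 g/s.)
Yes

mass flow rate has SI base units: kg / s
g/s reduces to the same SI base units, so it is a valid unit for mass flow rate.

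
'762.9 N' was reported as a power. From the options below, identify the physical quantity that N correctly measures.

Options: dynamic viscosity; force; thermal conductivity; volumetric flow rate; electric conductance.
force

power should have units dimensionally equivalent to kg * m^2 / s^3 (e.g. W).
The given unit 'N' reduces to kg * m / s^2. Of the listed options, that is the dimensionality of force.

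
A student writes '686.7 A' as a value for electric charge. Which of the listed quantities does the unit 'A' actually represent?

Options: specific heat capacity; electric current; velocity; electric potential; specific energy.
electric current

electric charge should have units dimensionally equivalent to A * s (e.g. C).
The given unit 'A' reduces to A. Of the listed options, that is the dimensionality of electric current.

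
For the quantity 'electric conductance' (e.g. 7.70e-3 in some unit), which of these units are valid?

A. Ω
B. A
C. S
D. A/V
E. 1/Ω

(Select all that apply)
C, D, E

electric conductance has SI base units: A^2 * s^3 / (kg * m^2)

Checking each option against A^2 * s^3 / (kg * m^2):
  A. Ω: ✗ does not match
  B. A: ✗ does not match
  C. S: ✓ matches
  D. A/V: ✓ matches
  E. 1/Ω: ✓ matches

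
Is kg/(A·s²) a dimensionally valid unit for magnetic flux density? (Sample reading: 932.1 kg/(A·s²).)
Yes

magnetic flux density has SI base units: kg / (A * s^2)
kg/(A·s²) reduces to the same SI base units, so it is a valid unit for magnetic flux density.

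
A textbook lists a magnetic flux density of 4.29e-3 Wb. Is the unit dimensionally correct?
No

magnetic flux density has SI base units: kg / (A * s^2)
Wb does NOT reduce to kg / (A * s^2); a valid unit for magnetic flux density would be e.g. T.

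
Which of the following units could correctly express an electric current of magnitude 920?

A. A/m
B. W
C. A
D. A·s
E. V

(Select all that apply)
C

electric current has SI base units: A

Checking each option against A:
  A. A/m: ✗ does not match
  B. W: ✗ does not match
  C. A: ✓ matches
  D. A·s: ✗ does not match
  E. V: ✗ does not match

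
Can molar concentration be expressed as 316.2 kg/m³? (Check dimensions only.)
No

molar concentration has SI base units: mol / m^3
kg/m³ does NOT reduce to mol / m^3; a valid unit for molar concentration would be e.g. mol/m³.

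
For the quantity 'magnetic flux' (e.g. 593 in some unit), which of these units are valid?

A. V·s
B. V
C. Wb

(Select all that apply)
A, C

magnetic flux has SI base units: kg * m^2 / (A * s^2)

Checking each option against kg * m^2 / (A * s^2):
  A. V·s: ✓ matches
  B. V: ✗ does not match
  C. Wb: ✓ matches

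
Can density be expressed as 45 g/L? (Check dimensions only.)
Yes

density has SI base units: kg / m^3
g/L reduces to the same SI base units, so it is a valid unit for density.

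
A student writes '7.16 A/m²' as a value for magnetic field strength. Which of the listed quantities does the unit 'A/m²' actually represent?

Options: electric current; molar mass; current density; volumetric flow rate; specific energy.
current density

magnetic field strength should have units dimensionally equivalent to A / m (e.g. A/m).
The given unit 'A/m²' reduces to A / m^2. Of the listed options, that is the dimensionality of current density.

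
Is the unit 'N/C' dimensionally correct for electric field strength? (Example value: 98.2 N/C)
Yes

electric field strength has SI base units: kg * m / (A * s^3)
N/C reduces to the same SI base units, so it is a valid unit for electric field strength.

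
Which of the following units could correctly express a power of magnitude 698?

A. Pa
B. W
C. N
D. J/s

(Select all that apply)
B, D

power has SI base units: kg * m^2 / s^3

Checking each option against kg * m^2 / s^3:
  A. Pa: ✗ does not match
  B. W: ✓ matches
  C. N: ✗ does not match
  D. J/s: ✓ matches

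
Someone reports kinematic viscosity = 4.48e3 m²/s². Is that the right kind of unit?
No

kinematic viscosity has SI base units: m^2 / s
m²/s² does NOT reduce to m^2 / s; a valid unit for kinematic viscosity would be e.g. m²/s.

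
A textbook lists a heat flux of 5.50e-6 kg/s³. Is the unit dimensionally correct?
Yes

heat flux has SI base units: kg / s^3
kg/s³ reduces to the same SI base units, so it is a valid unit for heat flux.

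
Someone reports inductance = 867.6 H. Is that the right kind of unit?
Yes

inductance has SI base units: kg * m^2 / (A^2 * s^2)
H reduces to the same SI base units, so it is a valid unit for inductance.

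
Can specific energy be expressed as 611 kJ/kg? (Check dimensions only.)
Yes

specific energy has SI base units: m^2 / s^2
kJ/kg reduces to the same SI base units, so it is a valid unit for specific energy.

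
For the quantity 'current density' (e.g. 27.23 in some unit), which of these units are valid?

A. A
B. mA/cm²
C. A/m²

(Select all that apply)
B, C

current density has SI base units: A / m^2

Checking each option against A / m^2:
  A. A: ✗ does not match
  B. mA/cm²: ✓ matches
  C. A/m²: ✓ matches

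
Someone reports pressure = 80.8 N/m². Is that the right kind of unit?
Yes

pressure has SI base units: kg / (m * s^2)
N/m² reduces to the same SI base units, so it is a valid unit for pressure.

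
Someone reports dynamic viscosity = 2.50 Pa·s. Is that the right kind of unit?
Yes

dynamic viscosity has SI base units: kg / (m * s)
Pa·s reduces to the same SI base units, so it is a valid unit for dynamic viscosity.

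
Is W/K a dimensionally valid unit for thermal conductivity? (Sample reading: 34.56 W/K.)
No

thermal conductivity has SI base units: kg * m / (s^3 * K)
W/K does NOT reduce to kg * m / (s^3 * K); a valid unit for thermal conductivity would be e.g. W/(m·K).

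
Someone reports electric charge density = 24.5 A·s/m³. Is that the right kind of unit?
Yes

electric charge density has SI base units: A * s / m^3
A·s/m³ reduces to the same SI base units, so it is a valid unit for electric charge density.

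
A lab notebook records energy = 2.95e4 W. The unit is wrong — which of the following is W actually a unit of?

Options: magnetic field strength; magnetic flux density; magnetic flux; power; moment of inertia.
power

energy should have units dimensionally equivalent to kg * m^2 / s^2 (e.g. J).
The given unit 'W' reduces to kg * m^2 / s^3. Of the listed options, that is the dimensionality of power.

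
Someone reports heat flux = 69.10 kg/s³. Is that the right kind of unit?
Yes

heat flux has SI base units: kg / s^3
kg/s³ reduces to the same SI base units, so it is a valid unit for heat flux.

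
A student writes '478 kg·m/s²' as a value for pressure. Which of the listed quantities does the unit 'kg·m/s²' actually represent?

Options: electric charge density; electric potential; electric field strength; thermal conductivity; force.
force

pressure should have units dimensionally equivalent to kg / (m * s^2) (e.g. Pa).
The given unit 'kg·m/s²' reduces to kg * m / s^2. Of the listed options, that is the dimensionality of force.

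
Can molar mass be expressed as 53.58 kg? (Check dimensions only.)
No

molar mass has SI base units: kg / mol
kg does NOT reduce to kg / mol; a valid unit for molar mass would be e.g. kg/mol.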